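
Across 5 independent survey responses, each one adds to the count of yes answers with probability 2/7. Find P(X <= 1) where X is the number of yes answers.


P(X<=1) = P(X=0) + P(X=1)
= 3125/16807 + 6250/16807
= 9375/16807

9375/16807


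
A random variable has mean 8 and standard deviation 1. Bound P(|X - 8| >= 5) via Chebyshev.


k = 5/1 = 5
Chebyshev: P(|X-mu| >= k*sigma) <= 1/k^2 = 1/5^2 = 1/25

1/25


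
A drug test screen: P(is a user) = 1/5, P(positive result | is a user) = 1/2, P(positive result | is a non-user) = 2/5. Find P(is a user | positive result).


P(A) = P(A|B)P(B) + P(A|B')P(B') = 1/2*1/5 + 2/5*4/5 = 21/50
P(B|A) = P(A|B)P(B)/P(A) = (1/10)/(21/50) = 5/21

5/21


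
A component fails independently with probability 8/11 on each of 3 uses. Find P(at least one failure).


P(at least one) = 1 - P(none)
P(none) = (1 - 8/11)^3 = (3/11)^3 = 27/1331
P(at least one) = 1 - 27/1331 = 1304/1331

1304/1331


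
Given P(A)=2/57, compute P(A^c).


P(A') = 1 - P(A) = 1 - 2/57 = 55/57

55/57


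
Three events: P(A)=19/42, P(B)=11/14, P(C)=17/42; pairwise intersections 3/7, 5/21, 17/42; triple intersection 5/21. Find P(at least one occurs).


P(A∪B∪C) = P(A)+P(B)+P(C) - P(AB)-P(AC)-P(BC) + P(ABC)
= 19/42+11/14+17/42 - 3/7-5/21-17/42 + 5/21
= 17/21

17/21


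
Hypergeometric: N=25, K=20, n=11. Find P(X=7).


P(X=7) = C(20,7)*C(5,4) / C(25,11)
= 77520*5 / 4457400
= 387600/4457400 = 2/23

2/23


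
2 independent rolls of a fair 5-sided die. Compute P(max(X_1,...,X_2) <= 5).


P(max <= 5) = P(all X_i <= 5) = (P(X_1 <= 5))^2
= (5/5)^2 = 1^2 = 1

1


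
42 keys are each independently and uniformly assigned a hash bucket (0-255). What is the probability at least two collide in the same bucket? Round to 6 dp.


P(all different) = prod((256-i)/256 for i=0..41) = 0.028400
P(at least one match) = 1 - 0.028400 = 0.971600

0.971600


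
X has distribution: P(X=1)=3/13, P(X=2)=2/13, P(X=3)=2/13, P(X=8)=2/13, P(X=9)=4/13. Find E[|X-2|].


E[|X-2|] = sum(g(x)*P(x))
= 1*3/13 + 0*2/13 + 1*2/13 + 6*2/13 + 7*4/13
= 45/13

45/13


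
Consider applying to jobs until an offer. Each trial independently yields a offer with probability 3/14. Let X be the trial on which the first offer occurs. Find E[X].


For geometric (trials until first success), E[X] = 1/p = 1/(3/14) = 14/3

14/3


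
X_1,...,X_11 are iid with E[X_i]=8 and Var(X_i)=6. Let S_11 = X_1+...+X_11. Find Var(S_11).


By independence, Var(S_n) = n*Var(X_1) = 11*6 = 66

66


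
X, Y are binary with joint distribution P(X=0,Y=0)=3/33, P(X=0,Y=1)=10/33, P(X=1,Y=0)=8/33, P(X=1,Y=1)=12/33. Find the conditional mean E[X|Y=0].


P(Y=0) = 11/33
E[X|Y=0] = (0*3 + 1*8)/11 = 8/11

8/11


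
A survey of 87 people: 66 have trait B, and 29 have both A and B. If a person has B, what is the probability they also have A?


P(A|B) = P(A∩B)/P(B) = (29/87)/(66/87) = 29/66

29/66


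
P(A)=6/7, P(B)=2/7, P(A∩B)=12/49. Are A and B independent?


P(A)*P(B) = 6/7*2/7 = 12/49
P(A∩B) = 12/49, which equals P(A)P(B), so independent

Yes, A and B are independent


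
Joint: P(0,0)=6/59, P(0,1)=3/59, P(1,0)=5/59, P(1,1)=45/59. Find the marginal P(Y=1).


P(Y=1) = P(0,1)+P(1,1) = 3/59 + 45/59 = 48/59

48/59


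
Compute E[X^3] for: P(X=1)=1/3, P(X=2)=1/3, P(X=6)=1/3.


E[X^3] = sum(x^3 * P(x))
= 1*1/3 + 8*1/3 + 216*1/3
= 75

75


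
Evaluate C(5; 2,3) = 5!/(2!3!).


5! = 120
Denominator: 2!=2 * 3!=6
Coefficient = 120 / 12 = 10

10


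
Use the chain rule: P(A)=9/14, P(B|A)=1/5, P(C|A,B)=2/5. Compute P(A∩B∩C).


P(A∩B∩C) = P(A) * P(B|A) * P(C|A∩B)
= 9/14 * 1/5 * 2/5
= 9/70 * 2/5 = 9/175

9/175


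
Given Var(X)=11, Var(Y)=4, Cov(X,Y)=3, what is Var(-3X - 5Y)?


Var(-3X - 5Y) = (-3)^2*Var(X) + (-5)^2*Var(Y) + 2*(-3)*(-5)*Cov(X,Y)
= 9*11 + 25*4 + 30*3
= 99 + 100 + 90 = 289

289


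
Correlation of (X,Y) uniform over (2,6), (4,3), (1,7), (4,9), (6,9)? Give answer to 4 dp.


Cov(X,Y) = 1.0800, Var(X) = 3.0400, Var(Y) = 4.9600
rho = Cov/(sqrt(VarX)*sqrt(VarY)) = 0.2781

0.2781


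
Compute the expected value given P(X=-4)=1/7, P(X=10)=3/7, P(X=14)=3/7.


E[X] = sum(x * P(x))
= -4*1/7 + 10*3/7 + 14*3/7
= 68/7

68/7


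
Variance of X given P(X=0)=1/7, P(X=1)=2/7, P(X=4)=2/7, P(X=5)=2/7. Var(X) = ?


E[X] = 20/7, E[X^2] = 12
Var(X) = E[X^2] - (E[X])^2 = 12 - (20/7)^2 = 188/49

188/49


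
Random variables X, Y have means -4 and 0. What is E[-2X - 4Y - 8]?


E[-2X - 4Y - 8] = -2*E[X] - 4*E[Y] - 8
= (-2)*(-4) + (-4)*(0) + (-8)
= 8 + 0 - 8 = 0

0


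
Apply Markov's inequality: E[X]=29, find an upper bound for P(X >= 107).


Markov: P(X >= a) <= E[X]/a
P(X >= 107) <= 29/107

29/107


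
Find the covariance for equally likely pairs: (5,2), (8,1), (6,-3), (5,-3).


E[X]=6, E[Y]=-3/4, E[XY]=-15/4
Cov(X,Y) = E[XY] - E[X]E[Y] = -15/4 - 6*-3/4 = 3/4

3/4


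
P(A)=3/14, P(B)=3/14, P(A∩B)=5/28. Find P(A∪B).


P(A∪B) = P(A) + P(B) - P(A∩B)
= 3/14 + 3/14 - 5/28 = 1/4

1/4


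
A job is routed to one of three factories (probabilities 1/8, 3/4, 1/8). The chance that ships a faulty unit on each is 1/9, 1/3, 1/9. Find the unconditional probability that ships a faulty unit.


P(A) = P(A|B1)P(B1) + P(A|B2)P(B2) + P(A|B3)P(B3)
= 1/9*1/8 + 1/3*3/4 + 1/9*1/8
= 1/72 + 1/4 + 1/72 = 5/18

5/18


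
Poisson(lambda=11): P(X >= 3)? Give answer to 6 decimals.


P(X>=3) = 1 - P(X<=2) = 1 - (e^(-11)*11^0/0! + e^(-11)*11^1/1! + e^(-11)*11^2/2!)
≈ 1 - (0.0000167017 + 0.0001837187 + 0.0010104529)
= 1 - 0.0012108733 = 0.9987891267
≈ 0.998789

0.998789


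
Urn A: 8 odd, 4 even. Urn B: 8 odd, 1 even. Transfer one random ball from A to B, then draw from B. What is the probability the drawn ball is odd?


P(transfer odd) = 8/12 = 2/3; P(transfer even) = 1/3
If odd transferred: Urn II has 9 odd of 10, so P(odd|odd moved) = 9/10
If even transferred: Urn II has 8 odd of 10, so P(odd|even moved) = 4/5
By total probability: P(odd) = 2/3*9/10 + 1/3*4/5 = 13/15

13/15


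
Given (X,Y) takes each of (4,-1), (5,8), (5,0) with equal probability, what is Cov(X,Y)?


E[X]=14/3, E[Y]=7/3, E[XY]=12
Cov(X,Y) = E[XY] - E[X]E[Y] = 12 - 14/3*7/3 = 10/9

10/9


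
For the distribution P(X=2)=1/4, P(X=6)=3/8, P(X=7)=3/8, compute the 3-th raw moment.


E[X^3] = sum(x^3 * P(x))
= 8*1/4 + 216*3/8 + 343*3/8
= 1693/8

1693/8


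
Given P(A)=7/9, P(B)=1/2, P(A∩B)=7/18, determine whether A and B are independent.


P(A)*P(B) = 7/9*1/2 = 7/18
P(A∩B) = 7/18, which equals P(A)P(B), so independent

Yes, A and B are independent


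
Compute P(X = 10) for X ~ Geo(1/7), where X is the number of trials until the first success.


P(X=10) = (1-p)^9 * p = (6/7)^9 * 1/7
= 10077696/40353607 * 1/7 = 10077696/282475249

10077696/282475249


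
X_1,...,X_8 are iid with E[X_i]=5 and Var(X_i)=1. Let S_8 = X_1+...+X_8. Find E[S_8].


E[S_n] = n*E[X_1] = 8*5 = 40

40


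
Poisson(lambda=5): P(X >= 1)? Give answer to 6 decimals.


P(X>=1) = 1 - P(X<=0) = 1 - (e^(-5)*5^0/0!)
≈ 1 - 0.0067379470 = 0.9932620530
≈ 0.993262

0.993262


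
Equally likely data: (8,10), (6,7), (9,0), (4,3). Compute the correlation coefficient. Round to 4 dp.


Cov(X,Y) = -0.2500, Var(X) = 3.6875, Var(Y) = 14.5000
rho = Cov/(sqrt(VarX)*sqrt(VarY)) = -0.0342

-0.0342


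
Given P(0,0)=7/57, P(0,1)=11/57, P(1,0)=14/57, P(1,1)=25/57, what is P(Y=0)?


P(Y=0) = P(0,0)+P(1,0) = 7/57 + 14/57 = 21/57 = 7/19

7/19


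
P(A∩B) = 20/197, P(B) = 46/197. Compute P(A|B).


P(A|B) = P(A∩B)/P(B) = (20/197)/(46/197) = 20/46 = 10/23

10/23


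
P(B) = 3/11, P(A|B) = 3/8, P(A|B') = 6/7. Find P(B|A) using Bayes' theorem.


P(A) = P(A|B)P(B) + P(A|B')P(B') = 3/8*3/11 + 6/7*8/11 = 447/616
P(B|A) = P(A|B)P(B)/P(A) = (9/88)/(447/616) = 21/149

21/149


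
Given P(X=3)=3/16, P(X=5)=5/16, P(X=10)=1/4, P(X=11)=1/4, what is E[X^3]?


E[X^3] = sum(g(x)*P(x))
= 27*3/16 + 125*5/16 + 1000*1/4 + 1331*1/4
= 5015/8

5015/8


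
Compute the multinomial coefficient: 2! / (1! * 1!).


2! = 2
Denominator: 1!=1 * 1!=1
Coefficient = 2 / 1 = 2

2


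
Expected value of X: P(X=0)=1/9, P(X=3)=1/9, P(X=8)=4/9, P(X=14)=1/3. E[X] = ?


E[X] = sum(x * P(x))
= 0*1/9 + 3*1/9 + 8*4/9 + 14*1/3
= 77/9

77/9


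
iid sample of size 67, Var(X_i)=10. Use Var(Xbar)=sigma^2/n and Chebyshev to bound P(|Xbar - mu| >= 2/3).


Var(Xbar) = Var(X)/n = 10/67
Chebyshev: P(|Xbar-mu| >= 2/3) <= Var(Xbar)/(2/3)^2 = (10/67)/(4/9) = 45/134

45/134


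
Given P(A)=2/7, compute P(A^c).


P(A') = 1 - P(A) = 1 - 2/7 = 5/7

5/7


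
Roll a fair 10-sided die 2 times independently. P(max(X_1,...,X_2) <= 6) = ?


P(max <= 6) = P(all X_i <= 6) = (P(X_1 <= 6))^2
= (6/10)^2 = (3/5)^2 = 9/25

9/25


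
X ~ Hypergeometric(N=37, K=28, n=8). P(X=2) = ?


P(X=2) = C(28,2)*C(9,6) / C(37,8)
= 378*84 / 38608020
= 31752/38608020 = 882/1072445

882/1072445


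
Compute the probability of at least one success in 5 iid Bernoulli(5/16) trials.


P(at least one) = 1 - P(none)
P(none) = (1 - 5/16)^5 = (11/16)^5 = 161051/1048576
P(at least one) = 1 - 161051/1048576 = 887525/1048576

887525/1048576


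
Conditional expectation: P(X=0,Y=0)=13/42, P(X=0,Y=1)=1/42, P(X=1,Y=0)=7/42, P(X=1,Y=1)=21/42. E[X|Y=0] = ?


P(Y=0) = 20/42
E[X|Y=0] = (0*13 + 1*7)/20 = 7/20

7/20


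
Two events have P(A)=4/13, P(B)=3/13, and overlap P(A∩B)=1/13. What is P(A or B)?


P(A∪B) = P(A) + P(B) - P(A∩B)
= 4/13 + 3/13 - 1/13 = 6/13

6/13


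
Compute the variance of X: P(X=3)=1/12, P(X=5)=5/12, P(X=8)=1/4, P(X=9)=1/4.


E[X] = 79/12, E[X^2] = 569/12
Var(X) = E[X^2] - (E[X])^2 = 569/12 - (79/12)^2 = 587/144

587/144


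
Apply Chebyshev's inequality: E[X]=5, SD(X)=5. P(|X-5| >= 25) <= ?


k = 25/5 = 5
Chebyshev: P(|X-mu| >= k*sigma) <= 1/k^2 = 1/5^2 = 1/25

1/25


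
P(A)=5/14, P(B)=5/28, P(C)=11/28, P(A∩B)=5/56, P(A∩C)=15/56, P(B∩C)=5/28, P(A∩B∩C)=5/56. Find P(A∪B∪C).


P(A∪B∪C) = P(A)+P(B)+P(C) - P(AB)-P(AC)-P(BC) + P(ABC)
= 5/14+5/28+11/28 - 5/56-15/56-5/28 + 5/56
= 27/56

27/56


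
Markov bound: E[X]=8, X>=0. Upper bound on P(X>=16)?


Markov: P(X >= a) <= E[X]/a
P(X >= 16) <= 8/16 = 1/2

1/2


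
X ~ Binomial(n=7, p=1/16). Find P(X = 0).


P(X=0) = C(7,0) * p^0 * (1-p)^7
= 1 * 1 * 170859375/268435456
= 170859375/268435456

170859375/268435456


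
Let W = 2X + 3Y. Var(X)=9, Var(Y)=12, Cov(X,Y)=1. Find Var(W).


Var(2X + 3Y) = 2^2*Var(X) + 3^2*Var(Y) + 2*2*3*Cov(X,Y)
= 4*9 + 9*12 + 12*1
= 36 + 108 + 12 = 156

156


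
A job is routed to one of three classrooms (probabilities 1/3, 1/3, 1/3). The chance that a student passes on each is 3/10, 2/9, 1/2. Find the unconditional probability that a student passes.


P(A) = P(A|B1)P(B1) + P(A|B2)P(B2) + P(A|B3)P(B3)
= 3/10*1/3 + 2/9*1/3 + 1/2*1/3
= 1/10 + 2/27 + 1/6 = 46/135

46/135


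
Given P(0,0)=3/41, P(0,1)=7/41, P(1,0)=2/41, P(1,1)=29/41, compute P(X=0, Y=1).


Read from table: P(X=0, Y=1) = 7/41

7/41


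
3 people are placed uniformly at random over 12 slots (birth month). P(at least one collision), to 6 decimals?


P(all different) = prod((12-i)/12 for i=0..2) = 0.763889
P(at least one match) = 1 - 0.763889 = 0.236111

0.236111


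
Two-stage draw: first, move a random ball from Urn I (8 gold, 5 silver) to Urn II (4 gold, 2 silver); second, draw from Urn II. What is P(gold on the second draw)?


P(transfer gold) = 8/13; P(transfer silver) = 5/13
If gold transferred: Urn II has 5 gold of 7, so P(gold|gold moved) = 5/7
If silver transferred: Urn II has 4 gold of 7, so P(gold|silver moved) = 4/7
By total probability: P(gold) = 8/13*5/7 + 5/13*4/7 = 60/91

60/91


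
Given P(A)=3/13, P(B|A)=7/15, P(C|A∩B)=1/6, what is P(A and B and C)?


P(A∩B∩C) = P(A) * P(B|A) * P(C|A∩B)
= 3/13 * 7/15 * 1/6
= 7/65 * 1/6 = 7/390

7/390


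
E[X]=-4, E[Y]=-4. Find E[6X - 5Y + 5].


E[6X - 5Y + 5] = 6*E[X] - 5*E[Y] + 5
= (6)*(-4) + (-5)*(-4) + (5)
= -24 + 20 + 5 = 1

1


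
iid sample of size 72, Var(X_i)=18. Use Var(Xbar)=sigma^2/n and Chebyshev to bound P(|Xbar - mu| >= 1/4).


Var(Xbar) = Var(X)/n = 18/72
Chebyshev: P(|Xbar-mu| >= 1/4) <= Var(Xbar)/(1/4)^2 = (1/4)/(1/16) = 4
Bound exceeds 1, so trivial bound: 1

1


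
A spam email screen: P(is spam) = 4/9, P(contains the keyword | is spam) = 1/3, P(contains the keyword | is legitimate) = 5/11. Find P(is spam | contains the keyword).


P(A) = P(A|B)P(B) + P(A|B')P(B') = 1/3*4/9 + 5/11*5/9 = 119/297
P(B|A) = P(A|B)P(B)/P(A) = (4/27)/(119/297) = 44/119

44/119


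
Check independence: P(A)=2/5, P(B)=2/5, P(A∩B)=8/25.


P(A)*P(B) = 2/5*2/5 = 4/25
P(A∩B) = 8/25 != 4/25, so not independent

No, A and B are not independent


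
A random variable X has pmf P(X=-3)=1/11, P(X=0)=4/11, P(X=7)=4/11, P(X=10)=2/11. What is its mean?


E[X] = sum(x * P(x))
= -3*1/11 + 0*4/11 + 7*4/11 + 10*2/11
= 45/11

45/11


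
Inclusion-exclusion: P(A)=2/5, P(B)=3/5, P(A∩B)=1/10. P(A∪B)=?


P(A∪B) = P(A) + P(B) - P(A∩B)
= 2/5 + 3/5 - 1/10 = 9/10

9/10


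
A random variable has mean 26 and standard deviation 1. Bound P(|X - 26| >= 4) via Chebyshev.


k = 4/1 = 4
Chebyshev: P(|X-mu| >= k*sigma) <= 1/k^2 = 1/4^2 = 1/16

1/16


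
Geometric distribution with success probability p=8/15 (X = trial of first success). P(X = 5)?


P(X=5) = (1-p)^4 * p = (7/15)^4 * 8/15
= 2401/50625 * 8/15 = 19208/759375

19208/759375


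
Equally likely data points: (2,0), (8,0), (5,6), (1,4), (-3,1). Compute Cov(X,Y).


E[X]=13/5, E[Y]=11/5, E[XY]=31/5
Cov(X,Y) = E[XY] - E[X]E[Y] = 31/5 - 13/5*11/5 = 12/25

12/25


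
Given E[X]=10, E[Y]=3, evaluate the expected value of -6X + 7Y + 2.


E[-6X + 7Y + 2] = -6*E[X] + 7*E[Y] + 2
= (-6)*(10) + (7)*(3) + (2)
= -60 + 21 + 2 = -37

-37


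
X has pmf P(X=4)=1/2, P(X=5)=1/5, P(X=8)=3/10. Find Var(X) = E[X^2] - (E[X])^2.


E[X] = 27/5, E[X^2] = 161/5
Var(X) = E[X^2] - (E[X])^2 = 161/5 - (27/5)^2 = 76/25

76/25


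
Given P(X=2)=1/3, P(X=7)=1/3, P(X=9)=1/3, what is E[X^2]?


E[X^2] = sum(g(x)*P(x))
= 4*1/3 + 49*1/3 + 81*1/3
= 134/3

134/3


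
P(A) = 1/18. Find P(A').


P(A') = 1 - P(A) = 1 - 1/18 = 17/18

17/18


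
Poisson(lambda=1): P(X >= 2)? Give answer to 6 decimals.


P(X>=2) = 1 - P(X<=1) = 1 - (e^(-1)*1^0/0! + e^(-1)*1^1/1!)
≈ 1 - (0.3678794412 + 0.3678794412)
= 1 - 0.7357588824 = 0.2642411176
≈ 0.264241

0.264241


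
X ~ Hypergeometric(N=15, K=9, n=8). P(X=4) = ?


P(X=4) = C(9,4)*C(6,4) / C(15,8)
= 126*15 / 6435
= 1890/6435 = 42/143

42/143


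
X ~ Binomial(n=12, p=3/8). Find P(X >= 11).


P(X>=11) = P(X=11) + P(X=12)
= 2657205/17179869184 + 531441/68719476736
= 11160261/68719476736

11160261/68719476736


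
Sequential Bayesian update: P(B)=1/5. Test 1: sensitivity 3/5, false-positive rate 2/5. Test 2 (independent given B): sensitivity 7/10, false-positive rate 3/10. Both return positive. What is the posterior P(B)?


After test 1: P(+) = 3/5*1/5 + 2/5*4/5 = 11/25
P(B|+) = (3/25)/(11/25) = 3/11
After test 2 (use post1 as new prior): P(+) = 7/10*3/11 + 3/10*8/11 = 9/22
P(B|+,+) = (21/110)/(9/22) = 7/15

7/15


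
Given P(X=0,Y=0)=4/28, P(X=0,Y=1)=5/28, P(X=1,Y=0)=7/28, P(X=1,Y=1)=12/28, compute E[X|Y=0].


P(Y=0) = 11/28
E[X|Y=0] = (0*4 + 1*7)/11 = 7/11

7/11


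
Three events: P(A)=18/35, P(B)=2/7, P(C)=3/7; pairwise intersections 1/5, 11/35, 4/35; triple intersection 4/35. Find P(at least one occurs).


P(A∪B∪C) = P(A)+P(B)+P(C) - P(AB)-P(AC)-P(BC) + P(ABC)
= 18/35+2/7+3/7 - 1/5-11/35-4/35 + 4/35
= 5/7

5/7


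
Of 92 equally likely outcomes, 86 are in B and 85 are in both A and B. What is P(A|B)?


P(A|B) = P(A∩B)/P(B) = (85/92)/(86/92) = 85/86

85/86


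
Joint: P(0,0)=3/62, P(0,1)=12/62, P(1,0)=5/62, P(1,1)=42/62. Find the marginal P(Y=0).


P(Y=0) = P(0,0)+P(1,0) = 3/62 + 5/62 = 8/62 = 4/31

4/31


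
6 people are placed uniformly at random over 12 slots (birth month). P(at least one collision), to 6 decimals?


P(all different) = prod((12-i)/12 for i=0..5) = 0.222801
P(at least one match) = 1 - 0.222801 = 0.777199

0.777199


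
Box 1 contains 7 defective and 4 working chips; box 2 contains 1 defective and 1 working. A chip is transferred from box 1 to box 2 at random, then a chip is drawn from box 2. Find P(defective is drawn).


P(transfer defective) = 7/11; P(transfer working) = 4/11
If defective transferred: Urn II has 2 defective of 3, so P(defective|defective moved) = 2/3
If working transferred: Urn II has 1 defective of 3, so P(defective|working moved) = 1/3
By total probability: P(defective) = 7/11*2/3 + 4/11*1/3 = 6/11

6/11


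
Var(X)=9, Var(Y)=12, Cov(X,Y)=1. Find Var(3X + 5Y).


Var(3X + 5Y) = 3^2*Var(X) + 5^2*Var(Y) + 2*3*5*Cov(X,Y)
= 9*9 + 25*12 + 30*1
= 81 + 300 + 30 = 411

411


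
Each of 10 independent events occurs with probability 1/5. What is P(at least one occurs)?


P(at least one) = 1 - P(none)
P(none) = (1 - 1/5)^10 = (4/5)^10 = 1048576/9765625
P(at least one) = 1 - 1048576/9765625 = 8717049/9765625

8717049/9765625


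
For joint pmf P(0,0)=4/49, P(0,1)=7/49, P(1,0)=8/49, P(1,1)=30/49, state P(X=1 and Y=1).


Read from table: P(X=1, Y=1) = 30/49

30/49


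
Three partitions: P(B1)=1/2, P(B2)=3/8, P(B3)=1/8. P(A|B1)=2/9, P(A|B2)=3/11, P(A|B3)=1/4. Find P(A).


P(A) = P(A|B1)P(B1) + P(A|B2)P(B2) + P(A|B3)P(B3)
= 2/9*1/2 + 3/11*3/8 + 1/4*1/8
= 1/9 + 9/88 + 1/32 = 775/3168

775/3168


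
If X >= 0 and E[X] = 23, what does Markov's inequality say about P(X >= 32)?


Markov: P(X >= a) <= E[X]/a
P(X >= 32) <= 23/32

23/32


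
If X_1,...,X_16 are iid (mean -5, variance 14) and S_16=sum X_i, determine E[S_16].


E[S_n] = n*E[X_1] = 16*-5 = -80

-80


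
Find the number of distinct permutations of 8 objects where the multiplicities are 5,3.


8! = 40320
Denominator: 5!=120 * 3!=6
Coefficient = 40320 / 720 = 56

56


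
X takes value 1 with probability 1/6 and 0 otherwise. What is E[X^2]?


For Bernoulli: X in {0,1}
E[X^2] = 0^2*(1-1/6) + 1^2*1/6 = 1/6

1/6


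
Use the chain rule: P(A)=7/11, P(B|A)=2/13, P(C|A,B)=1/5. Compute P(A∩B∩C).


P(A∩B∩C) = P(A) * P(B|A) * P(C|A∩B)
= 7/11 * 2/13 * 1/5
= 14/143 * 1/5 = 14/715

14/715


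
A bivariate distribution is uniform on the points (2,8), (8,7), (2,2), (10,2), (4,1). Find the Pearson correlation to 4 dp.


Cov(X,Y) = -0.8000, Var(X) = 10.5600, Var(Y) = 8.4000
rho = Cov/(sqrt(VarX)*sqrt(VarY)) = -0.0849

-0.0849


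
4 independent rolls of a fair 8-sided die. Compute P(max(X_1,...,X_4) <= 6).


P(max <= 6) = P(all X_i <= 6) = (P(X_1 <= 6))^4
= (6/8)^4 = (3/4)^4 = 81/256

81/256


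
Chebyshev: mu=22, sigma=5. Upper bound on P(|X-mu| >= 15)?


k = 15/5 = 3
Chebyshev: P(|X-mu| >= k*sigma) <= 1/k^2 = 1/3^2 = 1/9

1/9


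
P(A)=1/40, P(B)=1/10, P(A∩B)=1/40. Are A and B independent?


P(A)*P(B) = 1/40*1/10 = 1/400
P(A∩B) = 1/40 != 1/400, so not independent

No, A and B are not independent


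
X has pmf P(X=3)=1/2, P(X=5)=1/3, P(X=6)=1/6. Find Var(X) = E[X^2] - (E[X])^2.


E[X] = 25/6, E[X^2] = 113/6
Var(X) = E[X^2] - (E[X])^2 = 113/6 - (25/6)^2 = 53/36

53/36


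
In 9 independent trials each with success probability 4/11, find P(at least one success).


P(at least one) = 1 - P(none)
P(none) = (1 - 4/11)^9 = (7/11)^9 = 40353607/2357947691
P(at least one) = 1 - 40353607/2357947691 = 2317594084/2357947691

2317594084/2357947691


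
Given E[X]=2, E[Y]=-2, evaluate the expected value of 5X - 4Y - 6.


E[5X - 4Y - 6] = 5*E[X] - 4*E[Y] - 6
= (5)*(2) + (-4)*(-2) + (-6)
= 10 + 8 - 6 = 12

12


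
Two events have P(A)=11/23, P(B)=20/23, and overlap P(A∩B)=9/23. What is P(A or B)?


P(A∪B) = P(A) + P(B) - P(A∩B)
= 11/23 + 20/23 - 9/23 = 22/23

22/23


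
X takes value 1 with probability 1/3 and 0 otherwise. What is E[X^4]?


For Bernoulli: X in {0,1}
E[X^4] = 0^4*(1-1/3) + 1^4*1/3 = 1/3

1/3


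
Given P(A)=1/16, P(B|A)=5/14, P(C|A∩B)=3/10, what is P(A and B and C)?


P(A∩B∩C) = P(A) * P(B|A) * P(C|A∩B)
= 1/16 * 5/14 * 3/10
= 5/224 * 3/10 = 3/448

3/448


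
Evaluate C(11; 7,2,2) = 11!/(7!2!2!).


11! = 39916800
Denominator: 7!=5040 * 2!=2 * 2!=2
Coefficient = 39916800 / 20160 = 1980

1980


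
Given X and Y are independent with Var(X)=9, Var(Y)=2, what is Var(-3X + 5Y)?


Independence => Cov(X,Y)=0
Var(-3X + 5Y) = (-3)^2*Var(X) + 5^2*Var(Y)
= 9*9 + 25*2 = 131

131


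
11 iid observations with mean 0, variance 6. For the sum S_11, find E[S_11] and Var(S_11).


E[S_n] = n*mu = 11*0 = 0
Var(S_n) = n*sigma^2 = 11*6 = 66

E[S_11]=0, Var(S_11)=66


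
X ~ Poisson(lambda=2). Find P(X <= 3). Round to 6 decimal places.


P(X<=3) = e^(-2)*2^0/0! + e^(-2)*2^1/1! + e^(-2)*2^2/2! + e^(-2)*2^3/3!
≈ 0.1353352832 + 0.2706705665 + 0.2706705665 + 0.1804470443
= 0.8571234605
≈ 0.857123

0.857123


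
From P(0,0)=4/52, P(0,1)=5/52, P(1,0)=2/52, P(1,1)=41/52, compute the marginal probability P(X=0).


P(X=0) = P(0,0)+P(0,1) = 4/52 + 5/52 = 9/52

9/52


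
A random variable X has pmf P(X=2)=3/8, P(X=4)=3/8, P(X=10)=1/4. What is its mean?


E[X] = sum(x * P(x))
= 2*3/8 + 4*3/8 + 10*1/4
= 19/4

19/4


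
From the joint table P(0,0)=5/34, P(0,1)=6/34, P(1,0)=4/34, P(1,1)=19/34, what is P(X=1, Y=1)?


Read from table: P(X=1, Y=1) = 19/34

19/34


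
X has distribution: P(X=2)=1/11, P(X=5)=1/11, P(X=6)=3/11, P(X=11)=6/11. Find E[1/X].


E[1/X] = sum(g(x)*P(x))
= 1/2*1/11 + 1/5*1/11 + 1/6*3/11 + 1/11*6/11
= 96/605

96/605


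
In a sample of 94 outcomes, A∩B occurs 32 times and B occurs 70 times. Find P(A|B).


P(A|B) = P(A∩B)/P(B) = (32/94)/(70/94) = 32/70 = 16/35

16/35


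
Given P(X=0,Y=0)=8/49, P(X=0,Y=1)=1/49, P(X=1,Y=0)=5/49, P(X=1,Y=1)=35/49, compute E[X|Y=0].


P(Y=0) = 13/49
E[X|Y=0] = (0*8 + 1*5)/13 = 5/13

5/13


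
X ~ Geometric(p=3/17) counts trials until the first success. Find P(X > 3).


P(X > 3) = P(first 3 trials all fail) = (1-p)^3 = (14/17)^3 = 2744/4913

2744/4913


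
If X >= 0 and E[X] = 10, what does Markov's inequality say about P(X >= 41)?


Markov: P(X >= a) <= E[X]/a
P(X >= 41) <= 10/41

10/41


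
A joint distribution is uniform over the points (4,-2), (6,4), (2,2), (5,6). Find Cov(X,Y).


E[X]=17/4, E[Y]=5/2, E[XY]=25/2
Cov(X,Y) = E[XY] - E[X]E[Y] = 25/2 - 17/4*5/2 = 15/8

15/8


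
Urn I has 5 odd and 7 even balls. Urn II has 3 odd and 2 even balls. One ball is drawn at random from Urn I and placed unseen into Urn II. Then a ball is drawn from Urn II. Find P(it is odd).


P(transfer odd) = 5/12; P(transfer even) = 7/12
If odd transferred: Urn II has 4 odd of 6, so P(odd|odd moved) = 2/3
If even transferred: Urn II has 3 odd of 6, so P(odd|even moved) = 1/2
By total probability: P(odd) = 5/12*2/3 + 7/12*1/2 = 41/72

41/72


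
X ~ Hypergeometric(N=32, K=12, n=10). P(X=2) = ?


P(X=2) = C(12,2)*C(20,8) / C(32,10)
= 66*125970 / 64512240
= 8314020/64512240 = 10659/82708

10659/82708


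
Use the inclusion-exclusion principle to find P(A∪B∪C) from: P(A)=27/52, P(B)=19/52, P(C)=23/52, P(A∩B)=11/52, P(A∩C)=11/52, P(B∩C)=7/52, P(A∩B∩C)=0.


P(A∪B∪C) = P(A)+P(B)+P(C) - P(AB)-P(AC)-P(BC) + P(ABC)
= 27/52+19/52+23/52 - 11/52-11/52-7/52 + 0
= 10/13

10/13


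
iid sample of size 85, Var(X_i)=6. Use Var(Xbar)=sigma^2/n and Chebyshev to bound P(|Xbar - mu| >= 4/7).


Var(Xbar) = Var(X)/n = 6/85
Chebyshev: P(|Xbar-mu| >= 4/7) <= Var(Xbar)/(4/7)^2 = (6/85)/(16/49) = 147/680

147/680


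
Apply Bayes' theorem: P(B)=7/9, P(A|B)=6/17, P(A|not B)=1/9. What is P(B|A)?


P(A) = P(A|B)P(B) + P(A|B')P(B') = 6/17*7/9 + 1/9*2/9 = 412/1377
P(B|A) = P(A|B)P(B)/P(A) = (14/51)/(412/1377) = 189/206

189/206


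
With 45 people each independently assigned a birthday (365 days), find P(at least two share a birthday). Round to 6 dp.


P(all different) = prod((365-i)/365 for i=0..44) = 0.059024
P(at least one match) = 1 - 0.059024 = 0.940976

0.940976


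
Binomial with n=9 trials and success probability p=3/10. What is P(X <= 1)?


P(X<=1) = P(X=0) + P(X=1)
= 40353607/1000000000 + 155649627/1000000000
= 98001617/500000000

98001617/500000000


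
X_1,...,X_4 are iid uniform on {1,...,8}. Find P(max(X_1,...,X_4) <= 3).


P(max <= 3) = P(all X_i <= 3) = (P(X_1 <= 3))^4
= (3/8)^4 = 81/4096

81/4096


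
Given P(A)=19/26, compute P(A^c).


P(A') = 1 - P(A) = 1 - 19/26 = 7/26

7/26


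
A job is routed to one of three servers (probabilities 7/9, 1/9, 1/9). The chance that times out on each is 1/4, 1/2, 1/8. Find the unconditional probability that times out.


P(A) = P(A|B1)P(B1) + P(A|B2)P(B2) + P(A|B3)P(B3)
= 1/4*7/9 + 1/2*1/9 + 1/8*1/9
= 7/36 + 1/18 + 1/72 = 19/72

19/72


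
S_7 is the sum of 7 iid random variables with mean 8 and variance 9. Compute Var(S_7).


By independence, Var(S_n) = n*Var(X_1) = 7*9 = 63

63


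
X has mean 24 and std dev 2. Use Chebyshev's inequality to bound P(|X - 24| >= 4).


k = 4/2 = 2
Chebyshev: P(|X-mu| >= k*sigma) <= 1/k^2 = 1/2^2 = 1/4

1/4


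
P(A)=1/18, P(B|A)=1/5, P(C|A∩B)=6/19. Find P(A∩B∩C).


P(A∩B∩C) = P(A) * P(B|A) * P(C|A∩B)
= 1/18 * 1/5 * 6/19
= 1/90 * 6/19 = 1/285

1/285


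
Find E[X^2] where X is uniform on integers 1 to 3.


E[X^2] = (1/3) * sum(x^2 for x=1..3)
= 14/3

14/3


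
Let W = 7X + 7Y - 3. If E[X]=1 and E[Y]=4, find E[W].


E[7X + 7Y - 3] = 7*E[X] + 7*E[Y] - 3
= (7)*(1) + (7)*(4) + (-3)
= 7 + 28 - 3 = 32

32


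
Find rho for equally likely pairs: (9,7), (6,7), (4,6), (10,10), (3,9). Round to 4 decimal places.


Cov(X,Y) = 1.2800, Var(X) = 7.4400, Var(Y) = 2.1600
rho = Cov/(sqrt(VarX)*sqrt(VarY)) = 0.3193

0.3193


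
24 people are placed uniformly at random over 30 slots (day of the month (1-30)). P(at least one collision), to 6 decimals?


P(all different) = prod((30-i)/30 for i=0..23) = 0.000001
P(at least one match) = 1 - 0.000001 = 0.999999

0.999999


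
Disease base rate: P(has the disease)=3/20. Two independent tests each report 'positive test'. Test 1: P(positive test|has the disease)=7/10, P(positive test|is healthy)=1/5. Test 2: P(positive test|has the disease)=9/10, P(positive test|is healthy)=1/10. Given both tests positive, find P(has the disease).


After test 1: P(+) = 7/10*3/20 + 1/5*17/20 = 11/40
P(B|+) = (21/200)/(11/40) = 21/55
After test 2 (use post1 as new prior): P(+) = 9/10*21/55 + 1/10*34/55 = 223/550
P(B|+,+) = (189/550)/(223/550) = 189/223

189/223


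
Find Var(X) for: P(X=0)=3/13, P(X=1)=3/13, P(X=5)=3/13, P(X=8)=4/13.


E[X] = 50/13, E[X^2] = 334/13
Var(X) = E[X^2] - (E[X])^2 = 334/13 - (50/13)^2 = 1842/169

1842/169


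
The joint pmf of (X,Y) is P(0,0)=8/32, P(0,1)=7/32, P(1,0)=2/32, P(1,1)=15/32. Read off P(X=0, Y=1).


Read from table: P(X=0, Y=1) = 7/32

7/32


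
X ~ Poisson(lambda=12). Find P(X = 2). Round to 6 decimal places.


P(X=2) = e^(-12) * 12^2 / 2!
≈ 0.000006144212353 * 144 / 2
≈ 0.000442

0.000442


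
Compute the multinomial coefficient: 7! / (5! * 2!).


7! = 5040
Denominator: 5!=120 * 2!=2
Coefficient = 5040 / 240 = 21

21


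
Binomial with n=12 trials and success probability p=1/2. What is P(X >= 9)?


P(X>=9) = P(X=9) + P(X=10) + P(X=11) + P(X=12)
= 55/1024 + 33/2048 + 3/1024 + 1/4096
= 299/4096

299/4096


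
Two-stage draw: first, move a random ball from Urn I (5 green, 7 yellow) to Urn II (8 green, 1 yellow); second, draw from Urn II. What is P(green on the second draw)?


P(transfer green) = 5/12; P(transfer yellow) = 7/12
If green transferred: Urn II has 9 green of 10, so P(green|green moved) = 9/10
If yellow transferred: Urn II has 8 green of 10, so P(green|yellow moved) = 4/5
By total probability: P(green) = 5/12*9/10 + 7/12*4/5 = 101/120

101/120


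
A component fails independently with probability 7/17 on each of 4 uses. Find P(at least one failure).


P(at least one) = 1 - P(none)
P(none) = (1 - 7/17)^4 = (10/17)^4 = 10000/83521
P(at least one) = 1 - 10000/83521 = 73521/83521

73521/83521


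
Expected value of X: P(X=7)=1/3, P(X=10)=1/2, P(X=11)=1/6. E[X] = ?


E[X] = sum(x * P(x))
= 7*1/3 + 10*1/2 + 11*1/6
= 55/6

55/6


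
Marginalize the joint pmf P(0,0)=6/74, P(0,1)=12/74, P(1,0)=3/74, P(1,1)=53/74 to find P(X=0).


P(X=0) = P(0,0)+P(0,1) = 6/74 + 12/74 = 18/74 = 9/37

9/37


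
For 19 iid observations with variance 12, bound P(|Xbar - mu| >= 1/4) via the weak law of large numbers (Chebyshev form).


Var(Xbar) = Var(X)/n = 12/19
Chebyshev: P(|Xbar-mu| >= 1/4) <= Var(Xbar)/(1/4)^2 = (12/19)/(1/16) = 192/19
Bound exceeds 1, so trivial bound: 1

1


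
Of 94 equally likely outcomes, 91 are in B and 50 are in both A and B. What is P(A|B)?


P(A|B) = P(A∩B)/P(B) = (50/94)/(91/94) = 50/91

50/91


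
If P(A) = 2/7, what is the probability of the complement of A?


P(A') = 1 - P(A) = 1 - 2/7 = 5/7

5/7


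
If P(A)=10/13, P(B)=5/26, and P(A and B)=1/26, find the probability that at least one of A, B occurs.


P(A∪B) = P(A) + P(B) - P(A∩B)
= 10/13 + 5/26 - 1/26 = 12/13

12/13


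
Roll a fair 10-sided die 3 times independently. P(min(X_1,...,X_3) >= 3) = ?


P(min >= 3) = P(all X_i >= 3) = (P(X_1 >= 3))^3
= (8/10)^3 = (4/5)^3 = 64/125

64/125


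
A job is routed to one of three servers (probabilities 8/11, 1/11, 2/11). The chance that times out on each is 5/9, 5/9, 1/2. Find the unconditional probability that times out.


P(A) = P(A|B1)P(B1) + P(A|B2)P(B2) + P(A|B3)P(B3)
= 5/9*8/11 + 5/9*1/11 + 1/2*2/11
= 40/99 + 5/99 + 1/11 = 6/11

6/11


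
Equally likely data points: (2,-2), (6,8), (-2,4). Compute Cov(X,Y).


E[X]=2, E[Y]=10/3, E[XY]=12
Cov(X,Y) = E[XY] - E[X]E[Y] = 12 - 2*10/3 = 16/3

16/3


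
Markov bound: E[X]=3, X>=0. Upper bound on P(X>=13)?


Markov: P(X >= a) <= E[X]/a
P(X >= 13) <= 3/13

3/13


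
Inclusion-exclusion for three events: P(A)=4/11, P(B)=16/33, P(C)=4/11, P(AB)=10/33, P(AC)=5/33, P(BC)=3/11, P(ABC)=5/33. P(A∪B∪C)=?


P(A∪B∪C) = P(A)+P(B)+P(C) - P(AB)-P(AC)-P(BC) + P(ABC)
= 4/11+16/33+4/11 - 10/33-5/33-3/11 + 5/33
= 7/11

7/11


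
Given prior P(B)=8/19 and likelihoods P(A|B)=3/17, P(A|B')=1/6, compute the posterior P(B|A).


P(A) = P(A|B)P(B) + P(A|B')P(B') = 3/17*8/19 + 1/6*11/19 = 331/1938
P(B|A) = P(A|B)P(B)/P(A) = (24/323)/(331/1938) = 144/331

144/331


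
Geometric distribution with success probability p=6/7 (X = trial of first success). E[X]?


For geometric (trials until first success), E[X] = 1/p = 1/(6/7) = 7/6

7/6


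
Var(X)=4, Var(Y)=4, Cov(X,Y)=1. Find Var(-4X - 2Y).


Var(-4X - 2Y) = (-4)^2*Var(X) + (-2)^2*Var(Y) + 2*(-4)*(-2)*Cov(X,Y)
= 16*4 + 4*4 + 16*1
= 64 + 16 + 16 = 96

96


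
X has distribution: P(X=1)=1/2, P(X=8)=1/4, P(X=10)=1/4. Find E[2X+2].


E[2X+2] = sum(g(x)*P(x))
= 4*1/2 + 18*1/4 + 22*1/4
= 12

12


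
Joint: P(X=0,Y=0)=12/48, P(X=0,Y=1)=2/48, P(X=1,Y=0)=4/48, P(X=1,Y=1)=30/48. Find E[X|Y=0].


P(Y=0) = 16/48
E[X|Y=0] = (0*12 + 1*4)/16 = 4/16 = 1/4

1/4


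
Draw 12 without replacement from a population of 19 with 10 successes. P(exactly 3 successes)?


P(X=3) = C(10,3)*C(9,9) / C(19,12)
= 120*1 / 50388
= 120/50388 = 10/4199

10/4199


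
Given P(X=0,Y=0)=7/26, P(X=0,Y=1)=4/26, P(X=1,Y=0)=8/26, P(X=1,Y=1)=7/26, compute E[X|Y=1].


P(Y=1) = 11/26
E[X|Y=1] = (0*4 + 1*7)/11 = 7/11

7/11


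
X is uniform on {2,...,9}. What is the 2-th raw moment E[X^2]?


E[X^2] = (1/8) * sum(x^2 for x=2..9)
= 284/8 = 71/2

71/2


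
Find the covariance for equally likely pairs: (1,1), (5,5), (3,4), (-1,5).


E[X]=2, E[Y]=15/4, E[XY]=33/4
Cov(X,Y) = E[XY] - E[X]E[Y] = 33/4 - 2*15/4 = 3/4

3/4


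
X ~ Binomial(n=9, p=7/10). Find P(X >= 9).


P(X>=9) = P(X=9)
= 40353607/1000000000
= 40353607/1000000000

40353607/1000000000


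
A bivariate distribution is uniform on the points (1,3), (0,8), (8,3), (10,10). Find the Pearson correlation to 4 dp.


Cov(X,Y) = 3.2500, Var(X) = 18.6875, Var(Y) = 9.5000
rho = Cov/(sqrt(VarX)*sqrt(VarY)) = 0.2439

0.2439


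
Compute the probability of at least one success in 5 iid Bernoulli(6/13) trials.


P(at least one) = 1 - P(none)
P(none) = (1 - 6/13)^5 = (7/13)^5 = 16807/371293
P(at least one) = 1 - 16807/371293 = 354486/371293

354486/371293


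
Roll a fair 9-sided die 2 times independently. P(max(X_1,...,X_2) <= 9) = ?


P(max <= 9) = P(all X_i <= 9) = (P(X_1 <= 9))^2
= (9/9)^2 = 1^2 = 1

1


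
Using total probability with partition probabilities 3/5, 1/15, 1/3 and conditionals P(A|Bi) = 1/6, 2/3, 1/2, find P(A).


P(A) = P(A|B1)P(B1) + P(A|B2)P(B2) + P(A|B3)P(B3)
= 1/6*3/5 + 2/3*1/15 + 1/2*1/3
= 1/10 + 2/45 + 1/6 = 14/45

14/45


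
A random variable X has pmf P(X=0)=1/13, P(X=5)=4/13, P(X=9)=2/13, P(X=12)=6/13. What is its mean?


E[X] = sum(x * P(x))
= 0*1/13 + 5*4/13 + 9*2/13 + 12*6/13
= 110/13

110/13


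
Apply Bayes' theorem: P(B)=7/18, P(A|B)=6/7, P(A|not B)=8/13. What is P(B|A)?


P(A) = P(A|B)P(B) + P(A|B')P(B') = 6/7*7/18 + 8/13*11/18 = 83/117
P(B|A) = P(A|B)P(B)/P(A) = (1/3)/(83/117) = 39/83

39/83


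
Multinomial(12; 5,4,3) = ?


12! = 479001600
Denominator: 5!=120 * 4!=24 * 3!=6
Coefficient = 479001600 / 17280 = 27720

27720


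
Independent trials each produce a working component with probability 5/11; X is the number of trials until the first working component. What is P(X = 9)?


P(X=9) = (1-p)^8 * p = (6/11)^8 * 5/11
= 1679616/214358881 * 5/11 = 8398080/2357947691

8398080/2357947691


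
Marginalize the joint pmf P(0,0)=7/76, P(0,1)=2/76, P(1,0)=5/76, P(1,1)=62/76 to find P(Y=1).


P(Y=1) = P(0,1)+P(1,1) = 2/76 + 62/76 = 64/76 = 16/19

16/19


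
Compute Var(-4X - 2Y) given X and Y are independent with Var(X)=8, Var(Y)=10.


Independence => Cov(X,Y)=0
Var(-4X - 2Y) = (-4)^2*Var(X) + (-2)^2*Var(Y)
= 16*8 + 4*10 = 168

168


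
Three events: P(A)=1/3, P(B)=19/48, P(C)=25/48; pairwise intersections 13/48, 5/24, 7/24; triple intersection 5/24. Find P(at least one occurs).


P(A∪B∪C) = P(A)+P(B)+P(C) - P(AB)-P(AC)-P(BC) + P(ABC)
= 1/3+19/48+25/48 - 13/48-5/24-7/24 + 5/24
= 11/16

11/16


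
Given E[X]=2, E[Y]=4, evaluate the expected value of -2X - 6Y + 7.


E[-2X - 6Y + 7] = -2*E[X] - 6*E[Y] + 7
= (-2)*(2) + (-6)*(4) + (7)
= -4 - 24 + 7 = -21

-21


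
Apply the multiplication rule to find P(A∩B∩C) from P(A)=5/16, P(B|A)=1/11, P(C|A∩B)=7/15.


P(A∩B∩C) = P(A) * P(B|A) * P(C|A∩B)
= 5/16 * 1/11 * 7/15
= 5/176 * 7/15 = 7/528

7/528


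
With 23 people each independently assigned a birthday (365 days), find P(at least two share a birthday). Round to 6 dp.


P(all different) = prod((365-i)/365 for i=0..22) = 0.492703
P(at least one match) = 1 - 0.492703 = 0.507297

0.507297


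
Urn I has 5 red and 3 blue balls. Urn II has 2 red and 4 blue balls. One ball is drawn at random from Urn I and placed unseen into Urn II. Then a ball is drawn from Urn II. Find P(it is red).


P(transfer red) = 5/8; P(transfer blue) = 3/8
If red transferred: Urn II has 3 red of 7, so P(red|red moved) = 3/7
If blue transferred: Urn II has 2 red of 7, so P(red|blue moved) = 2/7
By total probability: P(red) = 5/8*3/7 + 3/8*2/7 = 3/8

3/8


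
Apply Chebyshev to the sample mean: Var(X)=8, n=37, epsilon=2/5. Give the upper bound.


Var(Xbar) = Var(X)/n = 8/37
Chebyshev: P(|Xbar-mu| >= 2/5) <= Var(Xbar)/(2/5)^2 = (8/37)/(4/25) = 50/37
Bound exceeds 1, so trivial bound: 1

1


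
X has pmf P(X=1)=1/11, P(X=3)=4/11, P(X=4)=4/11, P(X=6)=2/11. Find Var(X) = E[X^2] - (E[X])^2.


E[X] = 41/11, E[X^2] = 173/11
Var(X) = E[X^2] - (E[X])^2 = 173/11 - (41/11)^2 = 222/121

222/121


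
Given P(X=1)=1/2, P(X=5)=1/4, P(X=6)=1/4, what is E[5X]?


E[5X] = sum(g(x)*P(x))
= 5*1/2 + 25*1/4 + 30*1/4
= 65/4

65/4


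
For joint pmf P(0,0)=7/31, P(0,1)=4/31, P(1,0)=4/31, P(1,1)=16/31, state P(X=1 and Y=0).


Read from table: P(X=1, Y=0) = 4/31

4/31


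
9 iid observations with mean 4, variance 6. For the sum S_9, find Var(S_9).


By independence, Var(S_n) = n*Var(X_1) = 9*6 = 54

54


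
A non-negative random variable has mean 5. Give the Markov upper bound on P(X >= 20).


Markov: P(X >= a) <= E[X]/a
P(X >= 20) <= 5/20 = 1/4

1/4


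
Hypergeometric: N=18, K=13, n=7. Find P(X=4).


P(X=4) = C(13,4)*C(5,3) / C(18,7)
= 715*10 / 31824
= 7150/31824 = 275/1224

275/1224


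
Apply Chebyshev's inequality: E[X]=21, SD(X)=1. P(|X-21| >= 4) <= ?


k = 4/1 = 4
Chebyshev: P(|X-mu| >= k*sigma) <= 1/k^2 = 1/4^2 = 1/16

1/16


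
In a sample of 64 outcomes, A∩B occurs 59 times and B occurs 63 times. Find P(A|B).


P(A|B) = P(A∩B)/P(B) = (59/64)/(63/64) = 59/63

59/63


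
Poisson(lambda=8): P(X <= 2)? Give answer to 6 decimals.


P(X<=2) = e^(-8)*8^0/0! + e^(-8)*8^1/1! + e^(-8)*8^2/2!
≈ 0.0003354626 + 0.0026837010 + 0.0107348041
= 0.0137539677
≈ 0.013754

0.013754


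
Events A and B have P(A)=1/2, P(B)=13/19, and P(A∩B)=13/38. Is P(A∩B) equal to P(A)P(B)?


P(A)*P(B) = 1/2*13/19 = 13/38
P(A∩B) = 13/38, which equals P(A)P(B), so independent

Yes, A and B are independent


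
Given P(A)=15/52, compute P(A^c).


P(A') = 1 - P(A) = 1 - 15/52 = 37/52

37/52


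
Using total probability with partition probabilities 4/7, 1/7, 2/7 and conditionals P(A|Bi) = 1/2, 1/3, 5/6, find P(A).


P(A) = P(A|B1)P(B1) + P(A|B2)P(B2) + P(A|B3)P(B3)
= 1/2*4/7 + 1/3*1/7 + 5/6*2/7
= 2/7 + 1/21 + 5/21 = 4/7

4/7


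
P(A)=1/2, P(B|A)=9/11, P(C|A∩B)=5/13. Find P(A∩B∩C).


P(A∩B∩C) = P(A) * P(B|A) * P(C|A∩B)
= 1/2 * 9/11 * 5/13
= 9/22 * 5/13 = 45/286

45/286


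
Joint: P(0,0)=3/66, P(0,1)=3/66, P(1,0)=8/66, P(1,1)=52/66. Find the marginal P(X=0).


P(X=0) = P(0,0)+P(0,1) = 3/66 + 3/66 = 6/66 = 1/11

1/11


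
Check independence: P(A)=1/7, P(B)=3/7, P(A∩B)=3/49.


P(A)*P(B) = 1/7*3/7 = 3/49
P(A∩B) = 3/49, which equals P(A)P(B), so independent

Yes, A and B are independent


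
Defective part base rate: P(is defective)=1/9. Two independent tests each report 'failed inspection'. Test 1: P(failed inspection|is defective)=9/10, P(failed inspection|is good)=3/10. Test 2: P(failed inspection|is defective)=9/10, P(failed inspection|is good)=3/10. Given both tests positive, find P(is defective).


After test 1: P(+) = 9/10*1/9 + 3/10*8/9 = 11/30
P(B|+) = (1/10)/(11/30) = 3/11
After test 2 (use post1 as new prior): P(+) = 9/10*3/11 + 3/10*8/11 = 51/110
P(B|+,+) = (27/110)/(51/110) = 9/17

9/17


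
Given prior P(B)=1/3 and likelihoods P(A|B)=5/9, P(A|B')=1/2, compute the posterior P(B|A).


P(A) = P(A|B)P(B) + P(A|B')P(B') = 5/9*1/3 + 1/2*2/3 = 14/27
P(B|A) = P(A|B)P(B)/P(A) = (5/27)/(14/27) = 5/14

5/14


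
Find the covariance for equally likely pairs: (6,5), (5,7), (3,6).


E[X]=14/3, E[Y]=6, E[XY]=83/3
Cov(X,Y) = E[XY] - E[X]E[Y] = 83/3 - 14/3*6 = -1/3

-1/3


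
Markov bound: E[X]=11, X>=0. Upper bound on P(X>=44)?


Markov: P(X >= a) <= E[X]/a
P(X >= 44) <= 11/44 = 1/4

1/4


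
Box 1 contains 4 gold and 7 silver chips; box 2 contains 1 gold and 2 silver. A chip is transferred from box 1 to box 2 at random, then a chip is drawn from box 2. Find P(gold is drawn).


P(transfer gold) = 4/11; P(transfer silver) = 7/11
If gold transferred: Urn II has 2 gold of 4, so P(gold|gold moved) = 1/2
If silver transferred: Urn II has 1 gold of 4, so P(gold|silver moved) = 1/4
By total probability: P(gold) = 4/11*1/2 + 7/11*1/4 = 15/44

15/44
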